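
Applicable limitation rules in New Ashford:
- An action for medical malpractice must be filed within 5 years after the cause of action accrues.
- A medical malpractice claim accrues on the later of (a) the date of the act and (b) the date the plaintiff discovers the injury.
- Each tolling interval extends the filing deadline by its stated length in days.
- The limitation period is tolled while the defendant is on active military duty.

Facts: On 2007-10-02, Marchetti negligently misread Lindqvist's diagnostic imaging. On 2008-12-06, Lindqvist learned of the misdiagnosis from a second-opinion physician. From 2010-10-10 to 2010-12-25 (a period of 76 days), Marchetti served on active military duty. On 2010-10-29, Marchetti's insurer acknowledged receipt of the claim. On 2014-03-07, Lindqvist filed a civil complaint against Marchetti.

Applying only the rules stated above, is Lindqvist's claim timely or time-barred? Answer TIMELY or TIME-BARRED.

TIME-BARRED

The claim accrued on 2008-12-06 — the later of the 2007-10-02 act and the 2008-12-06 discovery.
The untolled deadline — 5 years after 2008-12-06 — is 2013-12-06.
Because the defendant's active military service ran from 2010-10-10 to 2010-12-25, the deadline is extended by 76 days to 2014-02-20.
The other events in the timeline have no effect on the limitation period under the stated rules.
Filing on 2014-03-07 missed the 2014-02-20 deadline — the action is time-barred.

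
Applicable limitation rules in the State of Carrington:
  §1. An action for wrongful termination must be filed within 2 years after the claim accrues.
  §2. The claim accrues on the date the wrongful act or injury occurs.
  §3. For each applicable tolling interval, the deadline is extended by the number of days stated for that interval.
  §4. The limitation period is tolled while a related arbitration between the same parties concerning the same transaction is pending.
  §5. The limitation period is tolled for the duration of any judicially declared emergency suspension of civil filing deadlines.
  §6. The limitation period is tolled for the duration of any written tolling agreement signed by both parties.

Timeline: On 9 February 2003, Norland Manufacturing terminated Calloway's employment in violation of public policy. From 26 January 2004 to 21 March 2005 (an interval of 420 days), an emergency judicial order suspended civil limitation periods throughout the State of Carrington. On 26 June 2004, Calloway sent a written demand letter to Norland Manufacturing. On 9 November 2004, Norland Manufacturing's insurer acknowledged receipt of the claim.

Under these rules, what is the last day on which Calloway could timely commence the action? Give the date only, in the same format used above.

5 April 2006

The claim accrued on 9 February 2003, when the wrongful act occurred.
2 years from 9 February 2003 is 9 February 2005.
Because the emergency suspension of filing deadlines ran from 26 January 2004 to 21 March 2005, the deadline is extended by 420 days to 5 April 2006.
None of the other events listed affects the running of the period under the stated rules.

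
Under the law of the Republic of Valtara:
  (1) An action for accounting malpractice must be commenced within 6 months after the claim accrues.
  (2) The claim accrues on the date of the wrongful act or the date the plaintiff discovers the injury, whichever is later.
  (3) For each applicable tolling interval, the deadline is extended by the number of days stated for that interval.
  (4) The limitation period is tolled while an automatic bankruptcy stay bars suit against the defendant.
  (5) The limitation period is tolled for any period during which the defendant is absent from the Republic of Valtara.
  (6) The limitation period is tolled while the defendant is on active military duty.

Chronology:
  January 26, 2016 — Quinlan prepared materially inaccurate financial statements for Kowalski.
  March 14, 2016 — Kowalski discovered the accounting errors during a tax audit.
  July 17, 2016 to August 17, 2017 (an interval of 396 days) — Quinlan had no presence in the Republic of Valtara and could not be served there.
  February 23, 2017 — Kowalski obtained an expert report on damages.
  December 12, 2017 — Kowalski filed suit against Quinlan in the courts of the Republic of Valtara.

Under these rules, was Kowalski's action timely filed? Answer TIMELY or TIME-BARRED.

Because discovery on March 14, 2016 post-dates the January 26, 2016 act, accrual under the later-of rule falls on March 14, 2016.
6 months from March 14, 2016 is September 14, 2016.
The defendant's absence from the jurisdiction from July 17, 2016 to August 17, 2017 tolled the period for 396 days, extending the deadline to October 15, 2017.
Nothing else in the chronology tolls or restarts the period.
Filing on December 12, 2017 missed the October 15, 2017 deadline — the action is time-barred.

TIME-BARRED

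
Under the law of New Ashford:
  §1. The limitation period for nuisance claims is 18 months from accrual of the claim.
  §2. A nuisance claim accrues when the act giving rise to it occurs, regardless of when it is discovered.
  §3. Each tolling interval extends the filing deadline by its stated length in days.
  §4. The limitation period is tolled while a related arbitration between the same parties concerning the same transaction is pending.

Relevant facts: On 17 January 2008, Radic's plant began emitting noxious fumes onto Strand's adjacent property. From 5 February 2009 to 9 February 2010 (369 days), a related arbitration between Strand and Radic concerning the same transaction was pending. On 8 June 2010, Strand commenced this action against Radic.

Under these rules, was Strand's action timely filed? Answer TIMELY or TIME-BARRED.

The claim accrued on 17 January 2008, the date of the act.
The untolled deadline — 18 months after 17 January 2008 — is 17 July 2009.
Because the pending related arbitration ran from 5 February 2009 to 9 February 2010, the deadline is extended by 369 days to 21 July 2010.
Strand filed on 8 June 2010, before the 21 July 2010 deadline, so the action is timely.

TIMELY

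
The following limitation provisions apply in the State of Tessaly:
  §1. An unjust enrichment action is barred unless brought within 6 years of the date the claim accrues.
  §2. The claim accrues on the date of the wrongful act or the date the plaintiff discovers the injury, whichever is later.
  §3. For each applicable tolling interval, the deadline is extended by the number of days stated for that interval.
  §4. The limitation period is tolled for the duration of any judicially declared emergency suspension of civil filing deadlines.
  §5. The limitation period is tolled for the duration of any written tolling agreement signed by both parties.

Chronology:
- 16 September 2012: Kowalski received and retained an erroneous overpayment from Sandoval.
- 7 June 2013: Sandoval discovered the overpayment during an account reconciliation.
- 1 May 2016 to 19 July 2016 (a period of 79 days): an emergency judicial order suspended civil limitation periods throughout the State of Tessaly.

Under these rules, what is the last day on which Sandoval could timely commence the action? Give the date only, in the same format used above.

25 August 2019

The claim accrued on 7 June 2013 — the later of the 16 September 2012 act and the 7 June 2013 discovery.
6 years from 7 June 2013 is 7 June 2019.
The period was tolled for 79 days by the emergency suspension of filing deadlines (1 May 2016 to 19 July 2016), pushing the deadline to 25 August 2019.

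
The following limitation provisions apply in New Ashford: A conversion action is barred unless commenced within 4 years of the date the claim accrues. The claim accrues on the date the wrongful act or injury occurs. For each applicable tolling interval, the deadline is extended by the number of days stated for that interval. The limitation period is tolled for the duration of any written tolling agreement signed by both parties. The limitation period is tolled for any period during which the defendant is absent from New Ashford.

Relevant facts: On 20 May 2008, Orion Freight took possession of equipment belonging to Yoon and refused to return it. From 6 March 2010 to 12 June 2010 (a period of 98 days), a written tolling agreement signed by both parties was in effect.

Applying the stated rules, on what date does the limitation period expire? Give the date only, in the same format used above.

26 August 2012

The limitation period began to run on 20 May 2008.
Adding the 4 years base period to 20 May 2008 gives a deadline of 20 May 2012, before any tolling.
The period was tolled for 98 days by the written tolling agreement (6 March 2010 to 12 June 2010), pushing the deadline to 26 August 2012.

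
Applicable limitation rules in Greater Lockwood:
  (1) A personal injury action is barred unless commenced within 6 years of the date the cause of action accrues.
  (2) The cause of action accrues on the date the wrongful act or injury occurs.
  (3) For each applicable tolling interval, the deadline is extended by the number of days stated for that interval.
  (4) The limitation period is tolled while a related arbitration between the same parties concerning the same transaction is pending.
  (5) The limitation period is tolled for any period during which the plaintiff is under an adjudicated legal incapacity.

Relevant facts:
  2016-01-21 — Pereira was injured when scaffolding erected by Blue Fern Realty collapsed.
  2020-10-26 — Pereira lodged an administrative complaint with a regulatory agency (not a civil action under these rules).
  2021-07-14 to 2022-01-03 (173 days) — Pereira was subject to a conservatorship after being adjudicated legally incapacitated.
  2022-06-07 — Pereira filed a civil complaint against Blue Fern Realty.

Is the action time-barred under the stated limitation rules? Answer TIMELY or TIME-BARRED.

The limitation period began to run on 2016-01-21.
Adding the 6 years base period to 2016-01-21 gives a deadline of 2022-01-21, before any tolling.
The plaintiff's legal incapacity from 2021-07-14 to 2022-01-03 tolled the period for 173 days, extending the deadline to 2022-07-13.
Nothing else in the chronology tolls or restarts the period.
Filing on 2022-06-07 beat the 2022-07-13 deadline — the action is timely.

TIMELY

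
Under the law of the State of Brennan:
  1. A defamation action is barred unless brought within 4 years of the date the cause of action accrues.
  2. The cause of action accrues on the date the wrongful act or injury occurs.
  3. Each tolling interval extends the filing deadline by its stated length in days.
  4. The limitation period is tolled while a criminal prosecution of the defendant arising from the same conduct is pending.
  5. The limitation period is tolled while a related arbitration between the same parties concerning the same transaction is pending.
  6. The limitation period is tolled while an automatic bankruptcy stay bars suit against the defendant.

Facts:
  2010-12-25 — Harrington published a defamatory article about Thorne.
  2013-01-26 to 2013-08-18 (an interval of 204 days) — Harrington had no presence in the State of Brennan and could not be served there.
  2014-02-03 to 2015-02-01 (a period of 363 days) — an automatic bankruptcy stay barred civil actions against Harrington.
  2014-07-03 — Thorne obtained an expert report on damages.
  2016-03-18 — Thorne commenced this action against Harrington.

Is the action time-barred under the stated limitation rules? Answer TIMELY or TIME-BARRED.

TIME-BARRED

The cause of action accrued on 2010-12-25, the date of the act.
Adding the 4 years base period to 2010-12-25 gives a deadline of 2014-12-25, before any tolling.
The automatic bankruptcy stay from 2014-02-03 to 2015-02-01 tolled the period for 363 days, extending the deadline to 2015-12-23.
No stated provision tolls the period for the defendant's absence, so the interval from 2013-01-26 to 2013-08-18 has no effect on the deadline.
None of the other events listed affects the running of the period under the stated rules.
Filing on 2016-03-18 missed the 2015-12-23 deadline — the action is time-barred.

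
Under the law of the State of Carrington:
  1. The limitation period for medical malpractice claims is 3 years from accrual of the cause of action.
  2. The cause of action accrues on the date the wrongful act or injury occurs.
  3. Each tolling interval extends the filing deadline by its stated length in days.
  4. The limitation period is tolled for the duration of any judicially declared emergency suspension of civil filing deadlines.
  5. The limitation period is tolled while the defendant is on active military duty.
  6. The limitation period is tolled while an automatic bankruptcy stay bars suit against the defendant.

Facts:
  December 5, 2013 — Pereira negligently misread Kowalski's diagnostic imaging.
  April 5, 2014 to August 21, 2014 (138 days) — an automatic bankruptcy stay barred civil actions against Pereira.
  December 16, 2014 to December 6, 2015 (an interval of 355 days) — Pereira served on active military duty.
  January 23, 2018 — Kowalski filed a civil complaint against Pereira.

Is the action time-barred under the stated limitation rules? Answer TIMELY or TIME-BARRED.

TIMELY

The cause of action accrued on December 5, 2013, the date of the act.
The untolled deadline — 3 years after December 5, 2013 — is December 5, 2016.
Because the automatic bankruptcy stay ran from April 5, 2014 to August 21, 2014, the deadline is extended by 138 days to April 22, 2017.
The defendant's active military service from December 16, 2014 to December 6, 2015 tolled the period for 355 days, extending the deadline to April 12, 2018.
Filing on January 23, 2018 beat the April 12, 2018 deadline — the action is timely.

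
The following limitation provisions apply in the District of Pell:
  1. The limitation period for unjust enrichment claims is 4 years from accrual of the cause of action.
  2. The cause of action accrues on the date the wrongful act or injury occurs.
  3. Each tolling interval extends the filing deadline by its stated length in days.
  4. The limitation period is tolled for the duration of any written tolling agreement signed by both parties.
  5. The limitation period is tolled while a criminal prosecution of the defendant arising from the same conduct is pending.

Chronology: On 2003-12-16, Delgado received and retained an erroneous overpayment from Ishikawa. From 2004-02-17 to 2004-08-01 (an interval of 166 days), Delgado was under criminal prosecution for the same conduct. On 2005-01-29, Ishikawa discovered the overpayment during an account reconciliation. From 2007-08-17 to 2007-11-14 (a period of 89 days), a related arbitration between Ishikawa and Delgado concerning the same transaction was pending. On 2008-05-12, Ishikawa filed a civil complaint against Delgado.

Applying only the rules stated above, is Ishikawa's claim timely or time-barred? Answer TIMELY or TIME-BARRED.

TIMELY

Accrual is governed by the date of the act, so the period began to run on 2003-12-16; the later discovery on 2005-01-29 is irrelevant under the stated rule.
Adding the 4 years base period to 2003-12-16 gives a deadline of 2007-12-16, before any tolling.
The period was tolled for 166 days by the pending criminal prosecution (2004-02-17 to 2004-08-01), pushing the deadline to 2008-05-30.
No stated provision tolls the period for a pending arbitration, so the interval from 2007-08-17 to 2007-11-14 has no effect on the deadline.
The 2008-05-12 filing precedes the 2008-05-30 deadline; the claim is timely.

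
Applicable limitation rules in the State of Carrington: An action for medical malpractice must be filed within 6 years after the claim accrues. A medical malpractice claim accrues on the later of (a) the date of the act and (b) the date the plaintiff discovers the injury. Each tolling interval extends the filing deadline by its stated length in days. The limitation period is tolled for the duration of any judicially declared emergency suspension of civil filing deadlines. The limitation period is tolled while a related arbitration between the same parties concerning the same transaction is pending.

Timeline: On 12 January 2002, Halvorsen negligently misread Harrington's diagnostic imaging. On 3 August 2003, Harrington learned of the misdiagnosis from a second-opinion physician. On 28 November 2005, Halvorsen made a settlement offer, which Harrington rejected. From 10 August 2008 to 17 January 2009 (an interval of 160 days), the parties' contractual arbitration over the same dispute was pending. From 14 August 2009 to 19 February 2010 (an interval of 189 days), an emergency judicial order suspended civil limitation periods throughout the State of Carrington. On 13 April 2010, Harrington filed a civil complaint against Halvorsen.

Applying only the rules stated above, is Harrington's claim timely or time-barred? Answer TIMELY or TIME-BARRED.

The claim accrued on 3 August 2003 — the later of the 12 January 2002 act and the 3 August 2003 discovery.
Adding the 6 years base period to 3 August 2003 gives a deadline of 3 August 2009, before any tolling.
Because the pending related arbitration ran from 10 August 2008 to 17 January 2009, the deadline is extended by 160 days to 10 January 2010.
The emergency suspension of filing deadlines from 14 August 2009 to 19 February 2010 tolled the period for 189 days, extending the deadline to 18 July 2010.
Nothing else in the chronology tolls or restarts the period.
Harrington filed on 13 April 2010, before the 18 July 2010 deadline, so the action is timely.

TIMELY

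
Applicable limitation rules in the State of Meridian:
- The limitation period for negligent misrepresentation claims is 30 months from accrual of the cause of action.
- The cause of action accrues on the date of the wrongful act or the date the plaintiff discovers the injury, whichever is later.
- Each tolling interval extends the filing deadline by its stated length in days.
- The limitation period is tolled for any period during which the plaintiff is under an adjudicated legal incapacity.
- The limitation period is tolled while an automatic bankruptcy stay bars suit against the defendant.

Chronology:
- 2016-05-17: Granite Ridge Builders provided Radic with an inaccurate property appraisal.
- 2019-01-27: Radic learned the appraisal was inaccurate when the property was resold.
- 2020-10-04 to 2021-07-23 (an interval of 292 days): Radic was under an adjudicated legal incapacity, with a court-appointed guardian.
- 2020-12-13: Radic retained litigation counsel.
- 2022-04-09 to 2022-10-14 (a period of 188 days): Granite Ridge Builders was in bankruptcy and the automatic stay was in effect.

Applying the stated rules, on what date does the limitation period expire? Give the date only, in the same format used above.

2022-11-19

Because discovery on 2019-01-27 post-dates the 2016-05-17 act, accrual under the later-of rule falls on 2019-01-27.
Adding the 30 months base period to 2019-01-27 gives a deadline of 2021-07-27, before any tolling.
Because the plaintiff's legal incapacity ran from 2020-10-04 to 2021-07-23, the deadline is extended by 292 days to 2022-05-15.
Because the automatic bankruptcy stay ran from 2022-04-09 to 2022-10-14, the deadline is extended by 188 days to 2022-11-19.
None of the other events listed affects the running of the period under the stated rules.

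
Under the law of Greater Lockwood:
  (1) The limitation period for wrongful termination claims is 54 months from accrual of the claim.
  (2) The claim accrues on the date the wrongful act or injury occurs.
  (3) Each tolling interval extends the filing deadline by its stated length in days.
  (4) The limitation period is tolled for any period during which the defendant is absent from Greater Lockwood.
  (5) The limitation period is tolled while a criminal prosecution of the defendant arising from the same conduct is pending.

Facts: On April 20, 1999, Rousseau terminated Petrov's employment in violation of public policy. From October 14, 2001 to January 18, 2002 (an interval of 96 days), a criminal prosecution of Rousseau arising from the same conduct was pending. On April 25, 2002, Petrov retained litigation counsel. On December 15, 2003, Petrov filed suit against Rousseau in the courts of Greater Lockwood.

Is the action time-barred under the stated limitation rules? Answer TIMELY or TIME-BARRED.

The claim accrued on April 20, 1999, the date of the act.
Adding the 54 months base period to April 20, 1999 gives a deadline of October 20, 2003, before any tolling.
Because the pending criminal prosecution ran from October 14, 2001 to January 18, 2002, the deadline is extended by 96 days to January 24, 2004.
None of the other events listed affects the running of the period under the stated rules.
Petrov filed on December 15, 2003, before the January 24, 2004 deadline, so the action is timely.

TIMELY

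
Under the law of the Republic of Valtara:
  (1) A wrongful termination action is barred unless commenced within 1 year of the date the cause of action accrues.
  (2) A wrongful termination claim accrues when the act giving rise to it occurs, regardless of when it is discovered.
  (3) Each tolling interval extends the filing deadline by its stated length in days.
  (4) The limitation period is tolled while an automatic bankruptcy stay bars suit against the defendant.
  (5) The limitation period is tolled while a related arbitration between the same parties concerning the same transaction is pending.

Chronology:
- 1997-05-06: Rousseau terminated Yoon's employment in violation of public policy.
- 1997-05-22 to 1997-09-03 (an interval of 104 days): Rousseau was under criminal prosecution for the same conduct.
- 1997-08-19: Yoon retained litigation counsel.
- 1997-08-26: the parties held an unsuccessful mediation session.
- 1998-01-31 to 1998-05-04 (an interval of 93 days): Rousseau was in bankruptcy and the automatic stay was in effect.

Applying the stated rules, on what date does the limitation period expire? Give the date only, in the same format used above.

The cause of action accrued on 1997-05-06, the date of the act.
1 year from 1997-05-06 is 1998-05-06.
The automatic bankruptcy stay from 1998-01-31 to 1998-05-04 tolled the period for 93 days, extending the deadline to 1998-08-07.
The pending criminal prosecution from 1997-05-22 to 1997-09-03 does not toll the period, because no stated rule makes a criminal prosecution a tolling event.
None of the other events listed affects the running of the period under the stated rules.

1998-08-07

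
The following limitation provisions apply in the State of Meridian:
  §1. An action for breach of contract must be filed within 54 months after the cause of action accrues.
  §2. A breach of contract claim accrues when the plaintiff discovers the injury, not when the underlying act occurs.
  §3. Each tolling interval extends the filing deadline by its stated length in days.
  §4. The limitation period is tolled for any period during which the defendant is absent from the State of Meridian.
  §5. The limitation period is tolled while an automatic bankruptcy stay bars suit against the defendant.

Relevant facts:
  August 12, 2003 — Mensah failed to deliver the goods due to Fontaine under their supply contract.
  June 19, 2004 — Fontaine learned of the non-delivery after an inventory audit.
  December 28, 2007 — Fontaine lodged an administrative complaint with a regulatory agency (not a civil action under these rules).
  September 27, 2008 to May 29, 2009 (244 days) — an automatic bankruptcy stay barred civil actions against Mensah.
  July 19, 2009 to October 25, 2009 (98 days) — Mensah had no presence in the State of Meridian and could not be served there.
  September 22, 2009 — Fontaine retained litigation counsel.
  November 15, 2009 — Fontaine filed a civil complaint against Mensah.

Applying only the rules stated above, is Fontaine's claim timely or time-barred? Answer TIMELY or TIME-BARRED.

Accrual is tied to discovery, so the period began on June 19, 2004 rather than on August 12, 2003 when the act occurred.
The untolled deadline — 54 months after June 19, 2004 — is December 19, 2008.
The period was tolled for 244 days by the automatic bankruptcy stay (September 27, 2008 to May 29, 2009), pushing the deadline to August 20, 2009.
The defendant's absence from the jurisdiction from July 19, 2009 to October 25, 2009 tolled the period for 98 days, extending the deadline to November 26, 2009.
The other events in the timeline have no effect on the limitation period under the stated rules.
The November 15, 2009 filing precedes the November 26, 2009 deadline; the claim is timely.

TIMELY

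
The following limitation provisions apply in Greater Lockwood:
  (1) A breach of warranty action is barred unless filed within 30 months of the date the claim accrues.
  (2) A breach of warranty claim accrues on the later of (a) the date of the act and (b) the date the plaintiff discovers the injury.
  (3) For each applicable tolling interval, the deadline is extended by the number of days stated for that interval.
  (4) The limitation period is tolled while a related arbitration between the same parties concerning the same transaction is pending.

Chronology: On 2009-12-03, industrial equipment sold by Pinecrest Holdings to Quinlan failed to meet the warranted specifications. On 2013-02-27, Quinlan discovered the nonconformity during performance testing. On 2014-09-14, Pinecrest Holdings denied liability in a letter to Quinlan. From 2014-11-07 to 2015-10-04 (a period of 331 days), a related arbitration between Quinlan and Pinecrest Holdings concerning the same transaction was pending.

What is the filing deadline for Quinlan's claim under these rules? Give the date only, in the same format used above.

2016-07-23

The claim accrued on 2013-02-27 — the later of the 2009-12-03 act and the 2013-02-27 discovery.
The untolled deadline — 30 months after 2013-02-27 — is 2015-08-27.
Because the pending related arbitration ran from 2014-11-07 to 2015-10-04, the deadline is extended by 331 days to 2016-07-23.
None of the other events listed affects the running of the period under the stated rules.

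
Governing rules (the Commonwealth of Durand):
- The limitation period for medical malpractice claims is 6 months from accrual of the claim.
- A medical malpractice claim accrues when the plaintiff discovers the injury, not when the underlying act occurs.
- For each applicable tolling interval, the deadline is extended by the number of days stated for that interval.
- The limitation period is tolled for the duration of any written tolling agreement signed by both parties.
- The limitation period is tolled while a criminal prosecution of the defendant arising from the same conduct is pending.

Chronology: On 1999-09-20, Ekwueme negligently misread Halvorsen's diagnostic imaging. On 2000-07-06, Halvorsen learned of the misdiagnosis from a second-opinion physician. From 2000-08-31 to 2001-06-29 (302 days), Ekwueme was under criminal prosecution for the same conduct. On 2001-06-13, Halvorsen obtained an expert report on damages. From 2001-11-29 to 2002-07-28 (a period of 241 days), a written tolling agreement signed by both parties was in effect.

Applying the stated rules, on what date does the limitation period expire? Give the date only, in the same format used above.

2001-11-04

Accrual is tied to discovery, so the period began on 2000-07-06 rather than on 1999-09-20 when the act occurred.
6 months from 2000-07-06 is 2001-01-06.
The period was tolled for 302 days by the pending criminal prosecution (2000-08-31 to 2001-06-29), pushing the deadline to 2001-11-04.
The written tolling agreement starting 2001-11-29 came too late — the period had run on 2001-11-04 — and so does not extend the deadline.
The other events in the timeline have no effect on the limitation period under the stated rules.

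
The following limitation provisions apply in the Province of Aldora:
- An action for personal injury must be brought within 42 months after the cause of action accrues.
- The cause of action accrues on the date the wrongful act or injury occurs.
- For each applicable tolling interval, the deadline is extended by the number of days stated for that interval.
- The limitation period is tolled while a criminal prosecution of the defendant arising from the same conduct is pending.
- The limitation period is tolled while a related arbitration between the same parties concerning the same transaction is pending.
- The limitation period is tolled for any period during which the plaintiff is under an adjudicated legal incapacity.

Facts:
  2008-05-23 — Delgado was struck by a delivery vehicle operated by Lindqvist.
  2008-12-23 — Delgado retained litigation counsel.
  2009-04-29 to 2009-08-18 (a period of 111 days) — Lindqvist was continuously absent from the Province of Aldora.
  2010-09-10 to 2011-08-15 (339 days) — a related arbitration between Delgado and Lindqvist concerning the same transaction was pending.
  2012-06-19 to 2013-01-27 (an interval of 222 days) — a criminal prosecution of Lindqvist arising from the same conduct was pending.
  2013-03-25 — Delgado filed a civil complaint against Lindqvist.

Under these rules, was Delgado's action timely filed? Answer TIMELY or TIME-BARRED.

TIMELY

The claim accrued on 2008-05-23, when the wrongful act occurred.
42 months from 2008-05-23 is 2011-11-23.
Because the pending related arbitration ran from 2010-09-10 to 2011-08-15, the deadline is extended by 339 days to 2012-10-27.
The pending criminal prosecution from 2012-06-19 to 2013-01-27 tolled the period for 222 days, extending the deadline to 2013-06-06.
The defendant's absence from the jurisdiction from 2009-04-29 to 2009-08-18 does not toll the period, because no stated rule makes the defendant's absence a tolling event.
Nothing else in the chronology tolls or restarts the period.
Filing on 2013-03-25 beat the 2013-06-06 deadline — the action is timely.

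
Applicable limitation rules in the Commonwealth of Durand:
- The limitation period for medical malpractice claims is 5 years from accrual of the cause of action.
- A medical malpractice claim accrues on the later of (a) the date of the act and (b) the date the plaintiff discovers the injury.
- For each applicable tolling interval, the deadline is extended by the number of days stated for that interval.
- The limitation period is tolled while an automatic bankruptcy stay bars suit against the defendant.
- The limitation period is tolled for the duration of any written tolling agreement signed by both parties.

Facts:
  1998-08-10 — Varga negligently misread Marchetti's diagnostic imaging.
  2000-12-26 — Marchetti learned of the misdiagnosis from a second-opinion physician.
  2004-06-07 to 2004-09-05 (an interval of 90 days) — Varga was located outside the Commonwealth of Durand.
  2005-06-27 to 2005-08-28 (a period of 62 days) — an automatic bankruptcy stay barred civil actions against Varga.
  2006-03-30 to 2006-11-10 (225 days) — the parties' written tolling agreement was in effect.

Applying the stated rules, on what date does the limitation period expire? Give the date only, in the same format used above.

The claim accrued on 2000-12-26 — the later of the 1998-08-10 act and the 2000-12-26 discovery.
The untolled deadline — 5 years after 2000-12-26 — is 2005-12-26.
Because the automatic bankruptcy stay ran from 2005-06-27 to 2005-08-28, the deadline is extended by 62 days to 2006-02-26.
The written tolling agreement starting 2006-03-30 came too late — the period had run on 2006-02-26 — and so does not extend the deadline.
No stated provision tolls the period for the defendant's absence, so the interval from 2004-06-07 to 2004-09-05 has no effect on the deadline.

2006-02-26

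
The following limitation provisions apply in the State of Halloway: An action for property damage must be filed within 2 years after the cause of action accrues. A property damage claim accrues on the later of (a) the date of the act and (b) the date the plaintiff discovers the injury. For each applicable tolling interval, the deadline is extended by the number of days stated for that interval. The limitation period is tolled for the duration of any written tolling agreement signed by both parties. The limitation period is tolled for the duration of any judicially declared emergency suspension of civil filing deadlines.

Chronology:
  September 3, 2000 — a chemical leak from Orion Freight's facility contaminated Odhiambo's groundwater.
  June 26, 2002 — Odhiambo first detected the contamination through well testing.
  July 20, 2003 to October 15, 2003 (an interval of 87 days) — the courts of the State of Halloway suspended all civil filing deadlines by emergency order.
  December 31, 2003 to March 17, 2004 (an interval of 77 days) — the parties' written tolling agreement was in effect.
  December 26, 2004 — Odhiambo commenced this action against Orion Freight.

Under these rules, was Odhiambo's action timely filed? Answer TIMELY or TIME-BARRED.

TIME-BARRED

Because discovery on June 26, 2002 post-dates the September 3, 2000 act, accrual under the later-of rule falls on June 26, 2002.
2 years from June 26, 2002 is June 26, 2004.
The period was tolled for 87 days by the emergency suspension of filing deadlines (July 20, 2003 to October 15, 2003), pushing the deadline to September 21, 2004.
Because the written tolling agreement ran from December 31, 2003 to March 17, 2004, the deadline is extended by 77 days to December 7, 2004.
Filing on December 26, 2004 missed the December 7, 2004 deadline — the action is time-barred.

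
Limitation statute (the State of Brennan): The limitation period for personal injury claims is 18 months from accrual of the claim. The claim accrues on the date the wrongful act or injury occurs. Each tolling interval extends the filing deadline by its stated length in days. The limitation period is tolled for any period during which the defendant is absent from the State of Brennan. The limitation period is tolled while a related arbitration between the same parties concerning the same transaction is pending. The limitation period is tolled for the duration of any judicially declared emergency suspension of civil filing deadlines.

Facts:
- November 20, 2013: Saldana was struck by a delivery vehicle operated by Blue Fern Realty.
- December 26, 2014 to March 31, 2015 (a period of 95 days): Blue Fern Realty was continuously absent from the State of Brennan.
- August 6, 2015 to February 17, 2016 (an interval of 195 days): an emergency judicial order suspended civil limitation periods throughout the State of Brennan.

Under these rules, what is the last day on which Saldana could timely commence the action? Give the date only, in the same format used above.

The limitation period began to run on November 20, 2013.
The untolled deadline — 18 months after November 20, 2013 — is May 20, 2015.
Because the defendant's absence from the jurisdiction ran from December 26, 2014 to March 31, 2015, the deadline is extended by 95 days to August 23, 2015.
The emergency suspension of filing deadlines from August 6, 2015 to February 17, 2016 tolled the period for 195 days, extending the deadline to March 5, 2016.

March 5, 2016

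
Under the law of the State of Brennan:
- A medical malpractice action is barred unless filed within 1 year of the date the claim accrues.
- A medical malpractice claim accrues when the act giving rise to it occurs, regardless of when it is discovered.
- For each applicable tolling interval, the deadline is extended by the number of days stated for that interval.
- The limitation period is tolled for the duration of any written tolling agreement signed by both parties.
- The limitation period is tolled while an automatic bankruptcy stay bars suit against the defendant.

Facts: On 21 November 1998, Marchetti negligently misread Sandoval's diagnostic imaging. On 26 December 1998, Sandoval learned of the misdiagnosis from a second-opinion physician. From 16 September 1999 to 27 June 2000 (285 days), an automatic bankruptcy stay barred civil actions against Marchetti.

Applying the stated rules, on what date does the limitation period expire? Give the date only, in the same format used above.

1 September 2000

Accrual is governed by the date of the act, so the period began to run on 21 November 1998; the later discovery on 26 December 1998 is irrelevant under the stated rule.
The untolled deadline — 1 year after 21 November 1998 — is 21 November 1999.
The automatic bankruptcy stay from 16 September 1999 to 27 June 2000 tolled the period for 285 days, extending the deadline to 1 September 2000.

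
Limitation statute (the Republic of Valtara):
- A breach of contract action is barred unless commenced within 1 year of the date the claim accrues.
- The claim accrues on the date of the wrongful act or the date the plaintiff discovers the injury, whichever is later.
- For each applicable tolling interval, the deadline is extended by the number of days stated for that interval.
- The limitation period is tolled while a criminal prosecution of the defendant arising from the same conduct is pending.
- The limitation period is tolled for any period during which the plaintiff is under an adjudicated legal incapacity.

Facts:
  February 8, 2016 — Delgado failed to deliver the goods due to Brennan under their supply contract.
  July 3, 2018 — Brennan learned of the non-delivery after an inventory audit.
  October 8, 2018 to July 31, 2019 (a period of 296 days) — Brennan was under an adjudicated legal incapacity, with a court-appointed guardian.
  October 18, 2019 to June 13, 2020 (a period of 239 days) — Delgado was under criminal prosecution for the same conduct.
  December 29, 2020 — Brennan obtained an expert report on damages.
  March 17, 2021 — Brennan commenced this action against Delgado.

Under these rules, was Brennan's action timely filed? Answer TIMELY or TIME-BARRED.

TIME-BARRED

Because discovery on July 3, 2018 post-dates the February 8, 2016 act, accrual under the later-of rule falls on July 3, 2018.
1 year from July 3, 2018 is July 3, 2019.
Because the plaintiff's legal incapacity ran from October 8, 2018 to July 31, 2019, the deadline is extended by 296 days to April 24, 2020.
The period was tolled for 239 days by the pending criminal prosecution (October 18, 2019 to June 13, 2020), pushing the deadline to December 19, 2020.
The other events in the timeline have no effect on the limitation period under the stated rules.
The March 17, 2021 filing falls after the December 19, 2020 deadline; the claim is time-barred.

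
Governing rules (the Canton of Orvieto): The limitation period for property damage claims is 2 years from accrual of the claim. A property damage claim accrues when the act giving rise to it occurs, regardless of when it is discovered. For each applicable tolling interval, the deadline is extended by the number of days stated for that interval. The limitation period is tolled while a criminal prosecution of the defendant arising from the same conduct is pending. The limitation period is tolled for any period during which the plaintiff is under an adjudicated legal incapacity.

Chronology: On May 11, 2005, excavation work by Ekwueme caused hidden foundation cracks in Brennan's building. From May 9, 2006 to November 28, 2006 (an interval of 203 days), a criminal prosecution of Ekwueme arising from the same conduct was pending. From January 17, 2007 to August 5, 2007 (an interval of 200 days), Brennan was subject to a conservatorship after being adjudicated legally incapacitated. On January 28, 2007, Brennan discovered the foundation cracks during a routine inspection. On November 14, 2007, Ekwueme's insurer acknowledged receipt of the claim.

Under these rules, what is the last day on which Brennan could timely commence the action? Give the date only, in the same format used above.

The claim accrued on May 11, 2005, when the wrongful act occurred; under the stated occurrence rule the January 28, 2007 discovery does not delay accrual.
The untolled deadline — 2 years after May 11, 2005 — is May 11, 2007.
The period was tolled for 203 days by the pending criminal prosecution (May 9, 2006 to November 28, 2006), pushing the deadline to November 30, 2007.
The plaintiff's legal incapacity from January 17, 2007 to August 5, 2007 tolled the period for 200 days, extending the deadline to June 17, 2008.
None of the other events listed affects the running of the period under the stated rules.

June 17, 2008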